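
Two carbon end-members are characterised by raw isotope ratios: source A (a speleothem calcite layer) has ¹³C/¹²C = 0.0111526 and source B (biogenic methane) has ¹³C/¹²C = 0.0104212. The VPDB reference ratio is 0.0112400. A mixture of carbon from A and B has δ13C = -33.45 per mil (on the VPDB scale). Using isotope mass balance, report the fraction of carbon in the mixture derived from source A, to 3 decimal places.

δ_A = (0.0111526/0.0112400 − 1)×1000 = (0.992224 − 1)×1000 = -7.776 per mil
δ_B = (0.0104212/0.0112400 − 1)×1000 = (0.927153 − 1)×1000 = -72.847 per mil
f_A = (δ_mix − δ_B)/(δ_A − δ_B) = (-33.45 − (-72.847))/(-7.776 − (-72.847))
f_A = 39.397 / 65.071 = 0.6054

0.605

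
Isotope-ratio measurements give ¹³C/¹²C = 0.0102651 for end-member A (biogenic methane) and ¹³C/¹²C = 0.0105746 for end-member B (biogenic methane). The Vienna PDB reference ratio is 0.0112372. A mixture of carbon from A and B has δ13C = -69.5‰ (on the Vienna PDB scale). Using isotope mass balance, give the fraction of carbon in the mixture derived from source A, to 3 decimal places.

δ_A = (0.0102651/0.0112372 − 1)×1000 = (0.913493 − 1)×1000 = -86.507‰
δ_B = (0.0105746/0.0112372 − 1)×1000 = (0.941035 − 1)×1000 = -58.965‰
f_A = (δ_mix − δ_B)/(δ_A − δ_B) = (-69.5 − (-58.965))/(-86.507 − (-58.965))
f_A = -10.535 / -27.542 = 0.3825

0.383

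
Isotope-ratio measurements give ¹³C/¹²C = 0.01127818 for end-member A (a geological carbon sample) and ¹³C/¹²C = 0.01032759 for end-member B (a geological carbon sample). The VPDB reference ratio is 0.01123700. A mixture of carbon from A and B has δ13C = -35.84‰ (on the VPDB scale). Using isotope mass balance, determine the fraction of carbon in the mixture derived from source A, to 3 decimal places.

δ_A = (0.01127818/0.01123700 − 1)×1000 = (1.003665 − 1)×1000 = 3.665‰
δ_B = (0.01032759/0.01123700 − 1)×1000 = (0.919070 − 1)×1000 = -80.930‰
f_A = (δ_mix − δ_B)/(δ_A − δ_B) = (-35.84 − (-80.930))/(3.665 − (-80.930))
f_A = 45.090 / 84.595 = 0.5330

0.533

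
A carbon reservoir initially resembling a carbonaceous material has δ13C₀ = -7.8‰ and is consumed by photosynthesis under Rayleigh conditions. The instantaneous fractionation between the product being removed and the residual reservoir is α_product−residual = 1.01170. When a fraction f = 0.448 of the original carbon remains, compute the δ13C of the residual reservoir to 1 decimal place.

-17.1‰

Rayleigh residual: δ_res = (δ₀ + 1000)·f^(α−1) − 1000
α − 1 = 0.01170
f^(α−1) = 0.448^(0.01170) = 0.990649
δ_res = (-7.8 + 1000) × 0.990649 − 1000 = 982.922 − 1000 = -17.08‰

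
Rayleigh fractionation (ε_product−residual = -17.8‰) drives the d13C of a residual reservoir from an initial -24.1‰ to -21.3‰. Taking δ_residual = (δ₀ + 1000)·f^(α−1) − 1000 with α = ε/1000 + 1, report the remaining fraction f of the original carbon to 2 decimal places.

0.85

α − 1 = ε/1000 = -0.0178
(δ_res + 1000)/(δ₀ + 1000) = (-21.3 + 1000)/(-24.1 + 1000) = 978.7/975.9 = 1.002869
f = 1.002869^(1/-0.0178) = exp(ln(1.002869)/-0.0178) = exp(0.00287/-0.0178)
f = exp(-0.1610) = 0.8513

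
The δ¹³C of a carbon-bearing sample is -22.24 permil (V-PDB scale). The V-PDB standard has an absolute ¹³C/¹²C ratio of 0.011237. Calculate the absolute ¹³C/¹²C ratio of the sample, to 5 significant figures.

0.010987

R_sample = R_standard × (δ¹³C/1000 + 1)
R_sample = 0.011237 × (-22.24/1000 + 1) = 0.011237 × 0.977760
R_sample = 0.0109871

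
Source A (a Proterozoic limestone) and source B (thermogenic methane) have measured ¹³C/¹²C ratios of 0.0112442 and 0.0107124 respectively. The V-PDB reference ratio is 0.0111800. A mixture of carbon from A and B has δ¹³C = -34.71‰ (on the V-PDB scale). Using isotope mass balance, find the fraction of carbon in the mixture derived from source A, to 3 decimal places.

0.150

δ_A = (0.0112442/0.0111800 − 1)×1000 = (1.005742 − 1)×1000 = 5.742‰
δ_B = (0.0107124/0.0111800 − 1)×1000 = (0.958175 − 1)×1000 = -41.825‰
f_A = (δ_mix − δ_B)/(δ_A − δ_B) = (-34.71 − (-41.825))/(5.742 − (-41.825))
f_A = 7.115 / 47.567 = 0.1496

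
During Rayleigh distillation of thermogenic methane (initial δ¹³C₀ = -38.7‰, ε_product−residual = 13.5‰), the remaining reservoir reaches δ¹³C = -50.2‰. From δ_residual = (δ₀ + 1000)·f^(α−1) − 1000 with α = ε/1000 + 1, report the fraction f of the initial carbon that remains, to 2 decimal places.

0.41

α − 1 = ε/1000 = 0.0135
(δ_res + 1000)/(δ₀ + 1000) = (-50.2 + 1000)/(-38.7 + 1000) = 949.8/961.3 = 0.988037
f = 0.988037^(1/0.0135) = exp(ln(0.988037)/0.0135) = exp(-0.01204/0.0135)
f = exp(-0.8915) = 0.4100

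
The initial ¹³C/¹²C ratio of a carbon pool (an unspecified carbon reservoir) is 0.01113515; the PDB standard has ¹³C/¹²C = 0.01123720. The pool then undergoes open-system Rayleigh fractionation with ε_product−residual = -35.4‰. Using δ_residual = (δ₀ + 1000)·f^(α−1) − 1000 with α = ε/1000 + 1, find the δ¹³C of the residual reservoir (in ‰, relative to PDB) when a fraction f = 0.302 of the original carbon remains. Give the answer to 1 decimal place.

33.8‰

δ₀ = (0.01113515/0.01123720 − 1)×1000 = (0.990919 − 1)×1000 = -9.081‰
α − 1 = ε/1000 = -0.0354
f^(α−1) = 0.302^(-0.0354) = 1.043297
δ_res = (-9.081 + 1000) × 1.043297 − 1000 = 1033.822 − 1000 = 33.82‰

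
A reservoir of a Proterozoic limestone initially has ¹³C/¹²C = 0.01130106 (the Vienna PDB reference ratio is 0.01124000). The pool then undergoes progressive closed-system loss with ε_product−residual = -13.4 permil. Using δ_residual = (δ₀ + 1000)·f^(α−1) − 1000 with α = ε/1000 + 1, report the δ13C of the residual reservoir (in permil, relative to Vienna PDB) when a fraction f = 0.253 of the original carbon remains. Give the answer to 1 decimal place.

24.1 permil

δ₀ = (0.01130106/0.01124000 − 1)×1000 = (1.005432 − 1)×1000 = 5.432 permil
α − 1 = ε/1000 = -0.0134
f^(α−1) = 0.253^(-0.0134) = 1.018587
δ_res = (5.432 + 1000) × 1.018587 − 1000 = 1024.120 − 1000 = 24.12 permil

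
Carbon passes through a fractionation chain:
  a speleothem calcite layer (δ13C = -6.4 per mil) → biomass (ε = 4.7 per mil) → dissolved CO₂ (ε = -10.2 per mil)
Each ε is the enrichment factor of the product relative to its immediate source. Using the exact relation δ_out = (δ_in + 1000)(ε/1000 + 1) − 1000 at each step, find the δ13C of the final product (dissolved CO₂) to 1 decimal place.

-11.9 per mil

step 1: δ = (-6.40 + 1000)·(4.7/1000 + 1) − 1000 = -1.73 per mil
step 2: δ = (-1.73 + 1000)·(-10.2/1000 + 1) − 1000 = -11.91 per mil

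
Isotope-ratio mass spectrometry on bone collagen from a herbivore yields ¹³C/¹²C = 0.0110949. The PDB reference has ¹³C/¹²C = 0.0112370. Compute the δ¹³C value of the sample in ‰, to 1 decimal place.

δ¹³C = (R_sample / R_standard − 1) × 1000
R_sample / R_standard = 0.0110949 / 0.0112370 = 0.987354
δ¹³C = (0.987354 − 1) × 1000 = -12.65‰

-12.6‰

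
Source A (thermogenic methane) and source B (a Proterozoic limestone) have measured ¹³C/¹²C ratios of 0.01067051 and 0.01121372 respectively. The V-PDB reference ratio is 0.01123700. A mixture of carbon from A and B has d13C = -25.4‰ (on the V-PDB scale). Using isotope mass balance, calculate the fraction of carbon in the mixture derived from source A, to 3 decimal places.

0.483

δ_A = (0.01067051/0.01123700 − 1)×1000 = (0.949587 − 1)×1000 = -50.413‰
δ_B = (0.01121372/0.01123700 − 1)×1000 = (0.997928 − 1)×1000 = -2.072‰
f_A = (δ_mix − δ_B)/(δ_A − δ_B) = (-25.4 − (-2.072))/(-50.413 − (-2.072))
f_A = -23.328 / -48.341 = 0.4826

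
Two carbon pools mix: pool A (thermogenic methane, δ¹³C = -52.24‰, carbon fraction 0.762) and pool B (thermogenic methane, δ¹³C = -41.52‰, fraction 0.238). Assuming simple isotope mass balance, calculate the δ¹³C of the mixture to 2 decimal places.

δ_mix = f_A·δ_A + f_B·δ_B
δ_mix = 0.762 × (-52.24) + 0.238 × (-41.52)
δ_mix = -39.807 + -9.882 = -49.689‰

-49.69‰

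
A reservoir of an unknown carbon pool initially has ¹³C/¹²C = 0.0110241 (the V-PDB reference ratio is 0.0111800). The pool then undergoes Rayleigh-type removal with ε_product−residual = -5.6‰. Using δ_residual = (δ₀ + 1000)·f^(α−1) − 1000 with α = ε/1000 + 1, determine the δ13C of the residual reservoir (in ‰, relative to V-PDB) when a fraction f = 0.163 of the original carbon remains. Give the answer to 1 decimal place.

δ₀ = (0.0110241/0.0111800 − 1)×1000 = (0.986055 − 1)×1000 = -13.945‰
α − 1 = ε/1000 = -0.0056
f^(α−1) = 0.163^(-0.0056) = 1.010210
δ_res = (-13.945 + 1000) × 1.010210 − 1000 = 996.123 − 1000 = -3.88‰

-3.9‰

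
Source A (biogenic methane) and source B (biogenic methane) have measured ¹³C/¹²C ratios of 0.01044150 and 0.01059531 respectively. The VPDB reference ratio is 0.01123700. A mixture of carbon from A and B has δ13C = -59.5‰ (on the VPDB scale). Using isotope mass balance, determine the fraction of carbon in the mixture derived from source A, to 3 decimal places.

δ_A = (0.01044150/0.01123700 − 1)×1000 = (0.929207 − 1)×1000 = -70.793‰
δ_B = (0.01059531/0.01123700 − 1)×1000 = (0.942895 − 1)×1000 = -57.105‰
f_A = (δ_mix − δ_B)/(δ_A − δ_B) = (-59.5 − (-57.105))/(-70.793 − (-57.105))
f_A = -2.395 / -13.688 = 0.1750

0.175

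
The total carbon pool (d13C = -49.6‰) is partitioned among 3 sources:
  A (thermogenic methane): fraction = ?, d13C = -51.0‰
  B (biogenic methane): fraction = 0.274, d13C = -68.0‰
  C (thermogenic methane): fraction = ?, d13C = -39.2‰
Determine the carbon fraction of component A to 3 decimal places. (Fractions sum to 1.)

0.213

Let f_A and f_C be the unknown fractions; fractions sum to 1 so f_A + f_C = 0.726.
Mass balance: Σ fᵢ·δᵢ = δ_bulk ⇒ f_A·(-51.0) + f_C·(-39.2) = -49.6 − (-18.632) = -30.968
Substitute f_C = 0.726 − f_A:
f_A·(-51.0 − -39.2) = -30.968 − 0.726×(-39.2) = -2.509
f_A = -2.509 / -11.8 = 0.2126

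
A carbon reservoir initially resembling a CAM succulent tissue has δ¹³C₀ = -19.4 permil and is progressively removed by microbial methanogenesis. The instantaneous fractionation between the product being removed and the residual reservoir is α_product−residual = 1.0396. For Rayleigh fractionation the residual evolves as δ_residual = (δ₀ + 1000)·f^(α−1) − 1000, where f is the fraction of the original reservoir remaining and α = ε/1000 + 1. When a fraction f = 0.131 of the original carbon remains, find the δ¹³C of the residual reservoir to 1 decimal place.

Rayleigh residual: δ_res = (δ₀ + 1000)·f^(α−1) − 1000
α − 1 = 0.03960
f^(α−1) = 0.131^(0.03960) = 0.922665
δ_res = (-19.4 + 1000) × 0.922665 − 1000 = 904.765 − 1000 = -95.23 permil

-95.2 permil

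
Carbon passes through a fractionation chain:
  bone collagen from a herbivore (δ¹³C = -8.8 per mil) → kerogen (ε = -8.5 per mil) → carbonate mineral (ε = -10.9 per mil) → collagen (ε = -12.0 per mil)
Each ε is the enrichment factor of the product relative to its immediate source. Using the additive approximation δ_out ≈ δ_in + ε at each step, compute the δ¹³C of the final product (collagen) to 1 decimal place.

step 1: δ ≈ -8.8 + (-8.5) = -17.3 per mil
step 2: δ ≈ -17.3 + (-10.9) = -28.2 per mil
step 3: δ ≈ -28.2 + (-12.0) = -40.2 per mil

-40.2 per mil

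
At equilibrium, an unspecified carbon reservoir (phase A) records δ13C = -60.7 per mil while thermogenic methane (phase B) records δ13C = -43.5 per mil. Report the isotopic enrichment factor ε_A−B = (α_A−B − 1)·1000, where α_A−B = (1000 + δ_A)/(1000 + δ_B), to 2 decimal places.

-17.98 per mil

α_A−B = (1000 + -60.7) / (1000 + -43.5) = 939.3 / 956.5 = 0.982018
ε_A−B = (0.982018 − 1) × 1000 = -17.982 per mil
(The approximation ε ≈ δ_A − δ_B would give -17.2 per mil.)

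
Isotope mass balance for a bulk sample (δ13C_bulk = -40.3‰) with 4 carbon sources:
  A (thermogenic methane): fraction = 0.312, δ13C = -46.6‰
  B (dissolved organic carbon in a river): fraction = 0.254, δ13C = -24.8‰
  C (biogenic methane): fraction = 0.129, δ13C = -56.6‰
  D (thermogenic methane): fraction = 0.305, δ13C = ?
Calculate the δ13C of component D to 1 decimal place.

Isotope mass balance: δ_bulk = Σ fᵢ·δᵢ.
-40.3 = 0.312×(-46.6) + 0.254×(-24.8) + 0.129×(-56.6) + 0.305×δ_D
0.305·δ_D = -40.3 − (-28.140) = -12.160
δ_D = -12.160 / 0.305 = -39.87‰

-39.9‰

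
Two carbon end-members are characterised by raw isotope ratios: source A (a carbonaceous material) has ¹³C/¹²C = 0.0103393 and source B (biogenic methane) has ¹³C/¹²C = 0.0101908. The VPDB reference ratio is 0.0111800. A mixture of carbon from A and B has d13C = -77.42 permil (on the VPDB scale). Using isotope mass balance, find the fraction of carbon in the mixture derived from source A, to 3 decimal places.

δ_A = (0.0103393/0.0111800 − 1)×1000 = (0.924803 − 1)×1000 = -75.197 permil
δ_B = (0.0101908/0.0111800 − 1)×1000 = (0.911521 − 1)×1000 = -88.479 permil
f_A = (δ_mix − δ_B)/(δ_A − δ_B) = (-77.42 − (-88.479))/(-75.197 − (-88.479))
f_A = 11.059 / 13.283 = 0.8326

0.833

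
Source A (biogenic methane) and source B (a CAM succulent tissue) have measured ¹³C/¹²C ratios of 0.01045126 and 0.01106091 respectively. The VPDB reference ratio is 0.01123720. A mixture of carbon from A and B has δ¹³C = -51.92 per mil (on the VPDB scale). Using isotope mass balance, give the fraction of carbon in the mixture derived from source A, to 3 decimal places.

0.668

δ_A = (0.01045126/0.01123720 − 1)×1000 = (0.930059 − 1)×1000 = -69.941 per mil
δ_B = (0.01106091/0.01123720 − 1)×1000 = (0.984312 − 1)×1000 = -15.688 per mil
f_A = (δ_mix − δ_B)/(δ_A − δ_B) = (-51.92 − (-15.688))/(-69.941 − (-15.688))
f_A = -36.232 / -54.253 = 0.6678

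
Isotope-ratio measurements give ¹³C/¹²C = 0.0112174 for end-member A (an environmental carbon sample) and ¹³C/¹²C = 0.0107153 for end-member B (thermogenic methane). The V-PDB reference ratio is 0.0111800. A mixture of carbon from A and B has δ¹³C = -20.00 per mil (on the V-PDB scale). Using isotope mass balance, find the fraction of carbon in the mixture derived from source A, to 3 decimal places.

δ_A = (0.0112174/0.0111800 − 1)×1000 = (1.003345 − 1)×1000 = 3.345 per mil
δ_B = (0.0107153/0.0111800 − 1)×1000 = (0.958435 − 1)×1000 = -41.565 per mil
f_A = (δ_mix − δ_B)/(δ_A − δ_B) = (-20.00 − (-41.565))/(3.345 − (-41.565))
f_A = 21.565 / 44.911 = 0.4802

0.480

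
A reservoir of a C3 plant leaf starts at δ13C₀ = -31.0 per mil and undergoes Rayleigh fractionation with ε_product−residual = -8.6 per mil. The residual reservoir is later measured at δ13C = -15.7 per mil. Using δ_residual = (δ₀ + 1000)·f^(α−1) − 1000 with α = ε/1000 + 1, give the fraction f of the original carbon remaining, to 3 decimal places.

α − 1 = ε/1000 = -0.0086
(δ_res + 1000)/(δ₀ + 1000) = (-15.7 + 1000)/(-31.0 + 1000) = 984.3/969.0 = 1.015789
f = 1.015789^(1/-0.0086) = exp(ln(1.015789)/-0.0086) = exp(0.01567/-0.0086)
f = exp(-1.8216) = 0.1618

0.162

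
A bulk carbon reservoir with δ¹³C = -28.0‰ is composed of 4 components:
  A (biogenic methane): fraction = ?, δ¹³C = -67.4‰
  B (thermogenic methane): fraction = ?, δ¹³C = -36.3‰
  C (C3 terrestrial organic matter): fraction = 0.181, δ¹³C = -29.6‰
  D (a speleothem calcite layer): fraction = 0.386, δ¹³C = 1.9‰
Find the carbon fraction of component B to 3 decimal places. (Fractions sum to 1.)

Let f_B and f_A be the unknown fractions; fractions sum to 1 so f_B + f_A = 0.433.
Mass balance: Σ fᵢ·δᵢ = δ_bulk ⇒ f_B·(-36.3) + f_A·(-67.4) = -28.0 − (-4.624) = -23.376
Substitute f_A = 0.433 − f_B:
f_B·(-36.3 − -67.4) = -23.376 − 0.433×(-67.4) = 5.808
f_B = 5.808 / 31.1 = 0.1868

0.187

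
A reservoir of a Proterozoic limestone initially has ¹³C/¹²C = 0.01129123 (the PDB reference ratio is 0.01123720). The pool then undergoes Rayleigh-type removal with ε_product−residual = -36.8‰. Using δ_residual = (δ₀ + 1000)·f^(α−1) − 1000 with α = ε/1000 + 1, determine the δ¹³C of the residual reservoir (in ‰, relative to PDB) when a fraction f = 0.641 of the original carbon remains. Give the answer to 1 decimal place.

21.4‰

δ₀ = (0.01129123/0.01123720 − 1)×1000 = (1.004808 − 1)×1000 = 4.808‰
α − 1 = ε/1000 = -0.0368
f^(α−1) = 0.641^(-0.0368) = 1.016501
δ_res = (4.808 + 1000) × 1.016501 − 1000 = 1021.388 − 1000 = 21.39‰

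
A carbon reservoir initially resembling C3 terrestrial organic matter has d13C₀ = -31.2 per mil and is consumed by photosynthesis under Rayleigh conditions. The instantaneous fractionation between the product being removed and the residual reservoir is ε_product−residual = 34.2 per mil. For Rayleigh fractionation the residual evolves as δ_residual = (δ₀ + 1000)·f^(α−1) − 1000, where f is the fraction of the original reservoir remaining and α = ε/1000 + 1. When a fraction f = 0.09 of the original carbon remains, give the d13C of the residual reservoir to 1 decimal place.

Rayleigh residual: δ_res = (δ₀ + 1000)·f^(α−1) − 1000
α = ε/1000 + 1 = 1.03420, so α − 1 = 0.03420
f^(α−1) = 0.09^(0.03420) = 0.920948
δ_res = (-31.2 + 1000) × 0.920948 − 1000 = 892.214 − 1000 = -107.79 per mil

-107.8 per mil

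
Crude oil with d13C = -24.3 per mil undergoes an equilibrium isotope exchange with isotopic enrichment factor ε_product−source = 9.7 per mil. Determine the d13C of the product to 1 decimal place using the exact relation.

-14.8 per mil

Exactly, δ_product = (δ_source + 1000)·(ε/1000 + 1) − 1000.
δ_product = (-24.3 + 1000) × (9.7/1000 + 1) − 1000
δ_product = -14.84 per mil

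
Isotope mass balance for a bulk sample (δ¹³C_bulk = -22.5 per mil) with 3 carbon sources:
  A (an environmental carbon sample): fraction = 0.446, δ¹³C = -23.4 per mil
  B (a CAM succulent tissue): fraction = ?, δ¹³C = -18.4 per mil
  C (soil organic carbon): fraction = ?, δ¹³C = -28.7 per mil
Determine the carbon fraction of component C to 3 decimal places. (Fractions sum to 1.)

0.182

Let f_C and f_B be the unknown fractions; fractions sum to 1 so f_C + f_B = 0.554.
Mass balance: Σ fᵢ·δᵢ = δ_bulk ⇒ f_C·(-28.7) + f_B·(-18.4) = -22.5 − (-10.436) = -12.064
Substitute f_B = 0.554 − f_C:
f_C·(-28.7 − -18.4) = -12.064 − 0.554×(-18.4) = -1.870
f_C = -1.870 / -10.3 = 0.1816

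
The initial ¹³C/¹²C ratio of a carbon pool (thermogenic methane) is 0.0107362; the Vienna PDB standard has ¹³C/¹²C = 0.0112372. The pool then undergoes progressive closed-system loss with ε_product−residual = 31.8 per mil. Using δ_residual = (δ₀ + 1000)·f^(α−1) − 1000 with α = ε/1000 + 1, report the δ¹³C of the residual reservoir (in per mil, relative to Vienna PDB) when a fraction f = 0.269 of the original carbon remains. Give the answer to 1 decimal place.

-83.7 per mil

δ₀ = (0.0107362/0.0112372 − 1)×1000 = (0.955416 − 1)×1000 = -44.584 per mil
α − 1 = ε/1000 = 0.0318
f^(α−1) = 0.269^(0.0318) = 0.959105
δ_res = (-44.584 + 1000) × 0.959105 − 1000 = 916.344 − 1000 = -83.66 per mil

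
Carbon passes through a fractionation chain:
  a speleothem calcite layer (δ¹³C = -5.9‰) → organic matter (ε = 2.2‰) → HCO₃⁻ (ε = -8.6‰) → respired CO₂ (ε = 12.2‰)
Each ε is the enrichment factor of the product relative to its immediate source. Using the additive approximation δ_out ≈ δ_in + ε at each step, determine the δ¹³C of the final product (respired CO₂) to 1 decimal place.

-0.1‰

step 1: δ ≈ -5.9 + (2.2) = -3.7‰
step 2: δ ≈ -3.7 + (-8.6) = -12.3‰
step 3: δ ≈ -12.3 + (12.2) = -0.1‰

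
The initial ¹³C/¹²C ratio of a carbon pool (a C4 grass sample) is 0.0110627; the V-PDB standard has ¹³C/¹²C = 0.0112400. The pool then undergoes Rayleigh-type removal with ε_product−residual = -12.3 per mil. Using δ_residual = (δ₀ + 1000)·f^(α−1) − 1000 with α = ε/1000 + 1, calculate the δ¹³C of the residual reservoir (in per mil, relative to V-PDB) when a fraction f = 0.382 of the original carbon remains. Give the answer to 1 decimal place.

δ₀ = (0.0110627/0.0112400 − 1)×1000 = (0.984226 − 1)×1000 = -15.774 per mil
α − 1 = ε/1000 = -0.0123
f^(α−1) = 0.382^(-0.0123) = 1.011907
δ_res = (-15.774 + 1000) × 1.011907 − 1000 = 995.945 − 1000 = -4.05 per mil

-4.1 per mil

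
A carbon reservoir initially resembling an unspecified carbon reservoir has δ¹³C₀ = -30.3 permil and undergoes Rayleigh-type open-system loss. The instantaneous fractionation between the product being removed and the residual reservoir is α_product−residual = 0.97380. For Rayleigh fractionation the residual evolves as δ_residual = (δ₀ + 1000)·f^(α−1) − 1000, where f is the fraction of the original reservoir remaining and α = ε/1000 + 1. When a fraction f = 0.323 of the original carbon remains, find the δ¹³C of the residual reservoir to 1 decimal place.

Rayleigh residual: δ_res = (δ₀ + 1000)·f^(α−1) − 1000
α − 1 = -0.02620
f^(α−1) = 0.323^(-0.02620) = 1.030051
δ_res = (-30.3 + 1000) × 1.030051 − 1000 = 998.841 − 1000 = -1.16 permil

-1.2 permil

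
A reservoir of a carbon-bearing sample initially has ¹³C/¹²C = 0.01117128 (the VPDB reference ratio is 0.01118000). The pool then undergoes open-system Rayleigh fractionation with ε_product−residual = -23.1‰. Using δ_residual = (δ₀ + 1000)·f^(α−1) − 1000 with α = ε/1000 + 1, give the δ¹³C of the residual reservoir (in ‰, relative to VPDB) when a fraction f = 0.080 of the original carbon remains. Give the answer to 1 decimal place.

59.3‰

δ₀ = (0.01117128/0.01118000 − 1)×1000 = (0.999220 − 1)×1000 = -0.780‰
α − 1 = ε/1000 = -0.0231
f^(α−1) = 0.080^(-0.0231) = 1.060080
δ_res = (-0.780 + 1000) × 1.060080 − 1000 = 1059.253 − 1000 = 59.25‰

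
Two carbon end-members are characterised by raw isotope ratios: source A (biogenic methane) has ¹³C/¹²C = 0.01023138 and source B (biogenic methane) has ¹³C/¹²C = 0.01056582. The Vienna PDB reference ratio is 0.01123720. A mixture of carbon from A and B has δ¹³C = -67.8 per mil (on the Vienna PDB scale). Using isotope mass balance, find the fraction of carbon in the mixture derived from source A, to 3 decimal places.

δ_A = (0.01023138/0.01123720 − 1)×1000 = (0.910492 − 1)×1000 = -89.508 per mil
δ_B = (0.01056582/0.01123720 − 1)×1000 = (0.940254 − 1)×1000 = -59.746 per mil
f_A = (δ_mix − δ_B)/(δ_A − δ_B) = (-67.8 − (-59.746))/(-89.508 − (-59.746))
f_A = -8.054 / -29.762 = 0.2706

0.271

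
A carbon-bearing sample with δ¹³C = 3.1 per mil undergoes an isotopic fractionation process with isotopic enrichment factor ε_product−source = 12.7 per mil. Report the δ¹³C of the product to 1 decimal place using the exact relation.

To first order, δ_product ≈ δ_source + ε = 15.8 per mil.
Exactly, δ_product = (δ_source + 1000)·(ε/1000 + 1) − 1000.
δ_product = (3.1 + 1000) × (12.7/1000 + 1) − 1000
δ_product = 15.84 per mil

15.8 per mil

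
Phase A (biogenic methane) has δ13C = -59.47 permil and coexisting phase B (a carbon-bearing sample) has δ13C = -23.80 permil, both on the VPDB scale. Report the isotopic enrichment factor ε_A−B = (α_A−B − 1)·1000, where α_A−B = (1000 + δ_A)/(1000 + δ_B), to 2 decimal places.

α_A−B = (1000 + -59.47) / (1000 + -23.80) = 940.53 / 976.20 = 0.963460
ε_A−B = (0.963460 − 1) × 1000 = -36.540 permil
(The approximation ε ≈ δ_A − δ_B would give -35.67 permil.)

-36.54 permil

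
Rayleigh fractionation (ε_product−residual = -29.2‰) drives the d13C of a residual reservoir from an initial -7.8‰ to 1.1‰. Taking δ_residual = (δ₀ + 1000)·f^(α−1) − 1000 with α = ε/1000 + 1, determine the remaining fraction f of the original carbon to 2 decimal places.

0.74

α − 1 = ε/1000 = -0.0292
(δ_res + 1000)/(δ₀ + 1000) = (1.1 + 1000)/(-7.8 + 1000) = 1001.1/992.2 = 1.008970
f = 1.008970^(1/-0.0292) = exp(ln(1.008970)/-0.0292) = exp(0.00893/-0.0292)
f = exp(-0.3058) = 0.7365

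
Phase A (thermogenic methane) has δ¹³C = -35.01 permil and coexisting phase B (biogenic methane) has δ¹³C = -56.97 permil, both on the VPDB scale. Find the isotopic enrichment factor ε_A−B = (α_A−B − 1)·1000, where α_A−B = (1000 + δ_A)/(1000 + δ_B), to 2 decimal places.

23.29 permil

α_A−B = (1000 + -35.01) / (1000 + -56.97) = 964.99 / 943.03 = 1.023287
ε_A−B = (1.023287 − 1) × 1000 = 23.287 permil
(The approximation ε ≈ δ_A − δ_B would give 21.96 permil.)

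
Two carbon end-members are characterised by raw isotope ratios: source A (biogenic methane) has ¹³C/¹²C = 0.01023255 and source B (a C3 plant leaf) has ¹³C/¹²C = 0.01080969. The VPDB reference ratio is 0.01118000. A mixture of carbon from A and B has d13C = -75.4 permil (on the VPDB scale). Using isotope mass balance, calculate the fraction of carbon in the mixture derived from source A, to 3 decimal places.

0.819

δ_A = (0.01023255/0.01118000 − 1)×1000 = (0.915255 − 1)×1000 = -84.745 permil
δ_B = (0.01080969/0.01118000 − 1)×1000 = (0.966877 − 1)×1000 = -33.123 permil
f_A = (δ_mix − δ_B)/(δ_A − δ_B) = (-75.4 − (-33.123))/(-84.745 − (-33.123))
f_A = -42.277 / -51.623 = 0.8190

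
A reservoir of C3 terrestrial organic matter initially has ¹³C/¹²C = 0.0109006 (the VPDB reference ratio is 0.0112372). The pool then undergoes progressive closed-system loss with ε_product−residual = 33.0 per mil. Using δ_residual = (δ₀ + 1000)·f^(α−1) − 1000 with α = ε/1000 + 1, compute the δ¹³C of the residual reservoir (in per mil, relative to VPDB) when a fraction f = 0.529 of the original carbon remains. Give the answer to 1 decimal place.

δ₀ = (0.0109006/0.0112372 − 1)×1000 = (0.970046 − 1)×1000 = -29.954 per mil
α − 1 = ε/1000 = 0.0330
f^(α−1) = 0.529^(0.0330) = 0.979206
δ_res = (-29.954 + 1000) × 0.979206 − 1000 = 949.875 − 1000 = -50.13 per mil

-50.1 per mil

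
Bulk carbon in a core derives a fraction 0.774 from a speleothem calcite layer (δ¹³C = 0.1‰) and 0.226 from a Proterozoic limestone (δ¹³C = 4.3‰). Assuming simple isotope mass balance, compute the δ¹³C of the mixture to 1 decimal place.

1.0‰

δ_mix = f_A·δ_A + f_B·δ_B
δ_mix = 0.774 × (0.1) + 0.226 × (4.3)
δ_mix = 0.08 + 0.97 = 1.05‰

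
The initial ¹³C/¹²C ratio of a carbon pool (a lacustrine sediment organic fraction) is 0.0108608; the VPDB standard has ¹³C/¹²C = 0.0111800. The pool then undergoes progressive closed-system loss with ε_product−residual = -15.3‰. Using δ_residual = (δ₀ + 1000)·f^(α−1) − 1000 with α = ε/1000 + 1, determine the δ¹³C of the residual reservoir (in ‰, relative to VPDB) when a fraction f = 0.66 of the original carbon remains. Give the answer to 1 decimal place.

-22.4‰

δ₀ = (0.0108608/0.0111800 − 1)×1000 = (0.971449 − 1)×1000 = -28.551‰
α − 1 = ε/1000 = -0.0153
f^(α−1) = 0.66^(-0.0153) = 1.006378
δ_res = (-28.551 + 1000) × 1.006378 − 1000 = 977.645 − 1000 = -22.36‰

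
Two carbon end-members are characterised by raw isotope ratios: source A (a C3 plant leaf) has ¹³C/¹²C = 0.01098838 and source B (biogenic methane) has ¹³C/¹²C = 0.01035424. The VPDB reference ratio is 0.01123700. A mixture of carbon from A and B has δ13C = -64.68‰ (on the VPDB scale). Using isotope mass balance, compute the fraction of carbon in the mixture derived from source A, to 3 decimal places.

0.246

δ_A = (0.01098838/0.01123700 − 1)×1000 = (0.977875 − 1)×1000 = -22.125‰
δ_B = (0.01035424/0.01123700 − 1)×1000 = (0.921442 − 1)×1000 = -78.558‰
f_A = (δ_mix − δ_B)/(δ_A − δ_B) = (-64.68 − (-78.558))/(-22.125 − (-78.558))
f_A = 13.878 / 56.433 = 0.2459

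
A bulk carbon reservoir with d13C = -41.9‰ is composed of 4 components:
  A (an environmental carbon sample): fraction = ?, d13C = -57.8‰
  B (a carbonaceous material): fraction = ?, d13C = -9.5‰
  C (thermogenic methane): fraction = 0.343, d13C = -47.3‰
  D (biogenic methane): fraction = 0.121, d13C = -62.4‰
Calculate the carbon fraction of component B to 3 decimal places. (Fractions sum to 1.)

Let f_B and f_A be the unknown fractions; fractions sum to 1 so f_B + f_A = 0.536.
Mass balance: Σ fᵢ·δᵢ = δ_bulk ⇒ f_B·(-9.5) + f_A·(-57.8) = -41.9 − (-23.774) = -18.126
Substitute f_A = 0.536 − f_B:
f_B·(-9.5 − -57.8) = -18.126 − 0.536×(-57.8) = 12.855
f_B = 12.855 / 48.3 = 0.2662

0.266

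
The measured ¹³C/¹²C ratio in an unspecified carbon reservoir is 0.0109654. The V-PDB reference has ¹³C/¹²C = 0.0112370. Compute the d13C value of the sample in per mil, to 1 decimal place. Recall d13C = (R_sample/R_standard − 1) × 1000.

d13C = (R_sample / R_standard − 1) × 1000
R_sample / R_standard = 0.0109654 / 0.0112370 = 0.975830
d13C = (0.975830 − 1) × 1000 = -24.17 per mil

-24.2 per mil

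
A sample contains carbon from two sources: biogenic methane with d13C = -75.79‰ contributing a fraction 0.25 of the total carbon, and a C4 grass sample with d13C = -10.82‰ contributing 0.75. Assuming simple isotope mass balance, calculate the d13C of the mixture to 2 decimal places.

δ_mix = f_A·δ_A + f_B·δ_B
δ_mix = 0.25 × (-75.79) + 0.75 × (-10.82)
δ_mix = -18.948 + -8.115 = -27.062‰

-27.06‰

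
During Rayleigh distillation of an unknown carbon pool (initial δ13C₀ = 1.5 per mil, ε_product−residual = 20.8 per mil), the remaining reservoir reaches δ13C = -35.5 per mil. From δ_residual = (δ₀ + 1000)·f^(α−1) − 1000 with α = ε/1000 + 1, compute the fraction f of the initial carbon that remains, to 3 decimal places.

α − 1 = ε/1000 = 0.0208
(δ_res + 1000)/(δ₀ + 1000) = (-35.5 + 1000)/(1.5 + 1000) = 964.5/1001.5 = 0.963055
f = 0.963055^(1/0.0208) = exp(ln(0.963055)/0.0208) = exp(-0.03764/0.0208)
f = exp(-1.8098) = 0.1637

0.164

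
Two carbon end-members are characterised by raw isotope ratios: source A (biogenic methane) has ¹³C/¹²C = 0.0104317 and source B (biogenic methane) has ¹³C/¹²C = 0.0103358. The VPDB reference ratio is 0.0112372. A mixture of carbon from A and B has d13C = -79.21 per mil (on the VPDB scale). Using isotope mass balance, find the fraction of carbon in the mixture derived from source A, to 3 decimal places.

0.118

δ_A = (0.0104317/0.0112372 − 1)×1000 = (0.928318 − 1)×1000 = -71.682 per mil
δ_B = (0.0103358/0.0112372 − 1)×1000 = (0.919784 − 1)×1000 = -80.216 per mil
f_A = (δ_mix − δ_B)/(δ_A − δ_B) = (-79.21 − (-80.216))/(-71.682 − (-80.216))
f_A = 1.006 / 8.534 = 0.1178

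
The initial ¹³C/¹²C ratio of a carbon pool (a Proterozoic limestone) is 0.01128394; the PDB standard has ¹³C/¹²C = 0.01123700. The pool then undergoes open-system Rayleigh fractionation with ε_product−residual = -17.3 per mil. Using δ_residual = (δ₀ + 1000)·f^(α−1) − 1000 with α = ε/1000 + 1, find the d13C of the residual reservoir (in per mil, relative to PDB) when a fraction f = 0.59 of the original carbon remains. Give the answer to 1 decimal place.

δ₀ = (0.01128394/0.01123700 − 1)×1000 = (1.004177 − 1)×1000 = 4.177 per mil
α − 1 = ε/1000 = -0.0173
f^(α−1) = 0.59^(-0.0173) = 1.009170
δ_res = (4.177 + 1000) × 1.009170 − 1000 = 1013.385 − 1000 = 13.39 per mil

13.4 per mil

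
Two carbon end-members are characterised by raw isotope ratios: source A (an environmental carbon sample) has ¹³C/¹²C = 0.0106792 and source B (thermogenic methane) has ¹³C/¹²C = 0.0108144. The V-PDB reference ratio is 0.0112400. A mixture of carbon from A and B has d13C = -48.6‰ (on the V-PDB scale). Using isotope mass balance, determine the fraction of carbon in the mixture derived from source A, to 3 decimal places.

0.892

δ_A = (0.0106792/0.0112400 − 1)×1000 = (0.950107 − 1)×1000 = -49.893‰
δ_B = (0.0108144/0.0112400 − 1)×1000 = (0.962135 − 1)×1000 = -37.865‰
f_A = (δ_mix − δ_B)/(δ_A − δ_B) = (-48.6 − (-37.865))/(-49.893 − (-37.865))
f_A = -10.735 / -12.028 = 0.8925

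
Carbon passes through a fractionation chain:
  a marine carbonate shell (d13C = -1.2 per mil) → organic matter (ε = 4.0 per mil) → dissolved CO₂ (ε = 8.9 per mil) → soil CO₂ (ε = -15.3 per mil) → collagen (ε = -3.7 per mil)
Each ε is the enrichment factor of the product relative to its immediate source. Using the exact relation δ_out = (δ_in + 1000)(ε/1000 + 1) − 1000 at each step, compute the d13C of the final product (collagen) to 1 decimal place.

step 1: δ = (-1.20 + 1000)·(4.0/1000 + 1) − 1000 = 2.80 per mil
step 2: δ = (2.80 + 1000)·(8.9/1000 + 1) − 1000 = 11.72 per mil
step 3: δ = (11.72 + 1000)·(-15.3/1000 + 1) − 1000 = -3.76 per mil
step 4: δ = (-3.76 + 1000)·(-3.7/1000 + 1) − 1000 = -7.45 per mil

-7.4 per mil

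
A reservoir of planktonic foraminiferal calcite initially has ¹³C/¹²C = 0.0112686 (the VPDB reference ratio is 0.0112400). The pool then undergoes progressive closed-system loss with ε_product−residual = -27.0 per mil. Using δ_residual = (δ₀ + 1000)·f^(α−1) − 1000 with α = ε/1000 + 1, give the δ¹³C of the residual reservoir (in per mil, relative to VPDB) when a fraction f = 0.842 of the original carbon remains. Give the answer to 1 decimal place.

δ₀ = (0.0112686/0.0112400 − 1)×1000 = (1.002544 − 1)×1000 = 2.544 per mil
α − 1 = ε/1000 = -0.0270
f^(α−1) = 0.842^(-0.0270) = 1.004654
δ_res = (2.544 + 1000) × 1.004654 − 1000 = 1007.210 − 1000 = 7.21 per mil

7.2 per mil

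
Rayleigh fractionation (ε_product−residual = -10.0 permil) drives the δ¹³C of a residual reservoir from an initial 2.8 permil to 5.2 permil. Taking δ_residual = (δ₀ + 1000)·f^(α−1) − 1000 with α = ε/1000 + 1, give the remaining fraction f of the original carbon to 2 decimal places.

α − 1 = ε/1000 = -0.0100
(δ_res + 1000)/(δ₀ + 1000) = (5.2 + 1000)/(2.8 + 1000) = 1005.2/1002.8 = 1.002393
f = 1.002393^(1/-0.0100) = exp(ln(1.002393)/-0.0100) = exp(0.00239/-0.0100)
f = exp(-0.2390) = 0.7874

0.79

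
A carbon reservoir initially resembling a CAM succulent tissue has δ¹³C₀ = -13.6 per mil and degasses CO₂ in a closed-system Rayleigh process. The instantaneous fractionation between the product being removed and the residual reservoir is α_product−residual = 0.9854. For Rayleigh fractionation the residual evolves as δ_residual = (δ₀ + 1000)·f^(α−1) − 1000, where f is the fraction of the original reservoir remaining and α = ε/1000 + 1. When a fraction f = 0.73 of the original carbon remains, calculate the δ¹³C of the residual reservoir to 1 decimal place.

-9.1 per mil

Rayleigh residual: δ_res = (δ₀ + 1000)·f^(α−1) − 1000
α − 1 = -0.01460
f^(α−1) = 0.73^(-0.01460) = 1.004605
δ_res = (-13.6 + 1000) × 1.004605 − 1000 = 990.943 − 1000 = -9.06 per mil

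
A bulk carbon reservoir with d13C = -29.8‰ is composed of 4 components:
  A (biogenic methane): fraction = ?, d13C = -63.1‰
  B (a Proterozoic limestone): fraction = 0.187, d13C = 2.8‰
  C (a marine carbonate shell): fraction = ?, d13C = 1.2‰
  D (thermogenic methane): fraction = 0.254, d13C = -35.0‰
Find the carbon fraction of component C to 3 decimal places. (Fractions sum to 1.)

0.215

Let f_C and f_A be the unknown fractions; fractions sum to 1 so f_C + f_A = 0.559.
Mass balance: Σ fᵢ·δᵢ = δ_bulk ⇒ f_C·(1.2) + f_A·(-63.1) = -29.8 − (-8.366) = -21.434
Substitute f_A = 0.559 − f_C:
f_C·(1.2 − -63.1) = -21.434 − 0.559×(-63.1) = 13.839
f_C = 13.839 / 64.3 = 0.2152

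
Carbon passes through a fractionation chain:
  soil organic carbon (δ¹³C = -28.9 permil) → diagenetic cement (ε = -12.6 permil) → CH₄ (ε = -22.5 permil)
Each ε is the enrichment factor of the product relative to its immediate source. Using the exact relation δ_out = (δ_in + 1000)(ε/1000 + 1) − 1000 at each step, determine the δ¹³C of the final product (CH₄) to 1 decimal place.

-62.7 permil

step 1: δ = (-28.90 + 1000)·(-12.6/1000 + 1) − 1000 = -41.14 permil
step 2: δ = (-41.14 + 1000)·(-22.5/1000 + 1) − 1000 = -62.71 permil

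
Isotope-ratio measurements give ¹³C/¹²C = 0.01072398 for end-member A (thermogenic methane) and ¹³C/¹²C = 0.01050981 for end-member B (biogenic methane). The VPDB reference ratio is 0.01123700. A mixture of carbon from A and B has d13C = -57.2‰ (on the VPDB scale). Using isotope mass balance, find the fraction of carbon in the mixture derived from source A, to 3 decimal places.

δ_A = (0.01072398/0.01123700 − 1)×1000 = (0.954345 − 1)×1000 = -45.655‰
δ_B = (0.01050981/0.01123700 − 1)×1000 = (0.935286 − 1)×1000 = -64.714‰
f_A = (δ_mix − δ_B)/(δ_A − δ_B) = (-57.2 − (-64.714))/(-45.655 − (-64.714))
f_A = 7.514 / 19.059 = 0.3942

0.394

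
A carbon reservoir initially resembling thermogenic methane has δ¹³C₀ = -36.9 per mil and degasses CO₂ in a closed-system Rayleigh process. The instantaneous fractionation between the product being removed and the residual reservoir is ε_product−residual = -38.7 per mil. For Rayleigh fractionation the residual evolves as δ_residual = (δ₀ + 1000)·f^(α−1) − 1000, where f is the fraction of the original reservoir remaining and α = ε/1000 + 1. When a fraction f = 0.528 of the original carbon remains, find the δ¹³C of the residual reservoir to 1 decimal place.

Rayleigh residual: δ_res = (δ₀ + 1000)·f^(α−1) − 1000
α = ε/1000 + 1 = 0.96130, so α − 1 = -0.03870
f^(α−1) = 0.528^(-0.03870) = 1.025024
δ_res = (-36.9 + 1000) × 1.025024 − 1000 = 987.201 − 1000 = -12.80 per mil

-12.8 per mil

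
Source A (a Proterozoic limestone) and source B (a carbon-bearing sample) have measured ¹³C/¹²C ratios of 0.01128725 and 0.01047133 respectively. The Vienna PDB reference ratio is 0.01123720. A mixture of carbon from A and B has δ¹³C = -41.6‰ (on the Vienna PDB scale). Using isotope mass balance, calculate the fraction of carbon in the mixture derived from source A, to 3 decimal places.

0.366

δ_A = (0.01128725/0.01123720 − 1)×1000 = (1.004454 − 1)×1000 = 4.454‰
δ_B = (0.01047133/0.01123720 − 1)×1000 = (0.931845 − 1)×1000 = -68.155‰
f_A = (δ_mix − δ_B)/(δ_A − δ_B) = (-41.6 − (-68.155))/(4.454 − (-68.155))
f_A = 26.555 / 72.609 = 0.3657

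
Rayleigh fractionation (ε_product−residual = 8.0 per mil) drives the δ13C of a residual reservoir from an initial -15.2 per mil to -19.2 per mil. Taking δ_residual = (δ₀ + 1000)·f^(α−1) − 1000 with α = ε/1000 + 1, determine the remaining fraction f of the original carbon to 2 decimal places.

0.60

α − 1 = ε/1000 = 0.0080
(δ_res + 1000)/(δ₀ + 1000) = (-19.2 + 1000)/(-15.2 + 1000) = 980.8/984.8 = 0.995938
f = 0.995938^(1/0.0080) = exp(ln(0.995938)/0.0080) = exp(-0.00407/0.0080)
f = exp(-0.5088) = 0.6012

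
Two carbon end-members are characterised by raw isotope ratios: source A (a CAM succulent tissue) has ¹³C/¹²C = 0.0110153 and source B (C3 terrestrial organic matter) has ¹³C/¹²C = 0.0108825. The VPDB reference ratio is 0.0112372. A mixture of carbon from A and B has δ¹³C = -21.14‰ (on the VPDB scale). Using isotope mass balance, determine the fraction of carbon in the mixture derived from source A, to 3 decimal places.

δ_A = (0.0110153/0.0112372 − 1)×1000 = (0.980253 − 1)×1000 = -19.747‰
δ_B = (0.0108825/0.0112372 − 1)×1000 = (0.968435 − 1)×1000 = -31.565‰
f_A = (δ_mix − δ_B)/(δ_A − δ_B) = (-21.14 − (-31.565))/(-19.747 − (-31.565))
f_A = 10.425 / 11.818 = 0.8821

0.882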